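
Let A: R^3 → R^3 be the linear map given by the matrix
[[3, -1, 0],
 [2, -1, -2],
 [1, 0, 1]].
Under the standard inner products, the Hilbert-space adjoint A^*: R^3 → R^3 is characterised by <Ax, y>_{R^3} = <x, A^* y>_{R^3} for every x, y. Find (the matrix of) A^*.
A^* = A^T =
[[3, 2, 1],
 [-1, -1, 0],
 [0, -2, 1]]

For real matrices with standard dot products, the defining identity <Ax, y> = <x, A^* y> gives (Ax)^T y = x^T (A^*) y, i.e. x^T A^T y = x^T (A^*) y. Since this holds for all x, y, we must have A^* = A^T. Therefore
A^* =
[[3, 2, 1],
 [-1, -1, 0],
 [0, -2, 1]].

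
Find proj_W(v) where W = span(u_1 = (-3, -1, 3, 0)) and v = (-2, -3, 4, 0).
proj_W(v) = (-63/19, -21/19, 63/19, 0)

Set up U = [u_1 | ... | u_1] ∈ R^(4×1). The projector onto W = col(U) is P = U (U^T U)^(-1) U^T.
Compute U^T U =
  [19],
and U^T v = (21).
Solve U^T U · c = U^T v for the coefficients: c = (21/19). The projection is proj_W(v) = U c.
Check: (v - proj_W(v)) · u_1 = 0  (should be 0).
Result: proj_W(v) = (-63/19, -21/19, 63/19, 0).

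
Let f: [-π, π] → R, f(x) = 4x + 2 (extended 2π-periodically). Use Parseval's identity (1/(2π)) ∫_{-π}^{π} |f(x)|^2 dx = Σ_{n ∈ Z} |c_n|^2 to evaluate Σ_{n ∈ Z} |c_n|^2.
Σ |c_n|^2 = 16π^2/3 + 4

Expand and integrate term by term over [-π, π]:
  ∫ (4x)^2 dx = 16·(2π^3/3); ∫ 2·4·(2)·x dx = 0 (odd integrand); ∫ 2^2 dx = 4·2π.
So (1/(2π)) ∫_{-π}^{π} (4x + 2)^2 dx = 16π^2/3 + 4 = 16π^2/3 + 4.
Parseval ⇒ Σ |c_n|^2 = 16π^2/3 + 4.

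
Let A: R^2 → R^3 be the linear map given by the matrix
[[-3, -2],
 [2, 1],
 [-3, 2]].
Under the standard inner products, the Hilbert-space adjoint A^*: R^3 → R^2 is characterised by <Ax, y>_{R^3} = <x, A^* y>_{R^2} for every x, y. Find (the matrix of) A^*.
A^* = A^T =
[[-3, 2, -3],
 [-2, 1, 2]]

For real matrices with standard dot products, the defining identity <Ax, y> = <x, A^* y> gives (Ax)^T y = x^T (A^*) y, i.e. x^T A^T y = x^T (A^*) y. Since this holds for all x, y, we must have A^* = A^T. Therefore
A^* =
[[-3, 2, -3],
 [-2, 1, 2]].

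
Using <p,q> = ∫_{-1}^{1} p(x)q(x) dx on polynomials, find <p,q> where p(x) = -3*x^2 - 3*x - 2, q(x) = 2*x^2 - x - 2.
<p,q> = 134/15

Expand the product: p(x)·q(x) = -6*x^4 - 3*x^3 + 5*x^2 + 8*x + 4.
∫_{-1}^{1} of each monomial x^k gives [2/(k+1) if k even, 0 if k odd]. Integrating term-by-term (or equivalently evaluating the antiderivative F(x) = -6*x^5/5 - 3*x^4/4 + 5*x^3/3 + 4*x^2 + 4*x at the endpoints):
  F(1) − F(−1) = 463/60 − (-73/60) = 134/15.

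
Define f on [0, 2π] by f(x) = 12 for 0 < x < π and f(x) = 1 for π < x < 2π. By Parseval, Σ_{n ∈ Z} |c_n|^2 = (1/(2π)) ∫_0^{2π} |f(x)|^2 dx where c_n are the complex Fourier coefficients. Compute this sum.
Σ |c_n|^2 = 145/2

Parseval equates the L^2 energy of f (normalised by 1/(2π)) with the ℓ^2 sum of its Fourier coefficients: (1/(2π)) ∫_0^{2π} |f|^2 = Σ |c_n|^2.
Compute the left side: (1/(2π)) [∫_0^π 12^2 dx + ∫_π^{2π} 1^2 dx] = (1/(2π)) · (144π + 1π) = (144 + 1)/2 = 145/2.
So Σ_{n ∈ Z} |c_n|^2 = 145/2.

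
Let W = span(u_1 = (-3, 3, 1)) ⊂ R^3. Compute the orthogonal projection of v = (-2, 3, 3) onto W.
proj_W(v) = (-54/19, 54/19, 18/19)

Set up U = [u_1 | ... | u_1] ∈ R^(3×1). The projector onto W = col(U) is P = U (U^T U)^(-1) U^T.
Compute U^T U =
  [19],
and U^T v = (18).
Solve U^T U · c = U^T v for the coefficients: c = (18/19). The projection is proj_W(v) = U c.
Check: (v - proj_W(v)) · u_1 = 0  (should be 0).
Result: proj_W(v) = (-54/19, 54/19, 18/19).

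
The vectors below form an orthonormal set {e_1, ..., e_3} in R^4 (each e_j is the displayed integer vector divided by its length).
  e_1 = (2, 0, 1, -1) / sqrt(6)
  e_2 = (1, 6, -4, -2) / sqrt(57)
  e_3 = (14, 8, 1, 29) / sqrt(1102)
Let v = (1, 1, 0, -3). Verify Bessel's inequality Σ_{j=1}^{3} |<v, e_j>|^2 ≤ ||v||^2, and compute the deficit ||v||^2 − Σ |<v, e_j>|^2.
Σ |<v, e_j>|^2 = 318/29; ||v||^2 = 11; deficit = 1/29

Write each e_j = u_j / sqrt(<u_j, u_j>) where u_j is the displayed integer vector. Then <v, e_j> = <v, u_j> / sqrt(<u_j, u_j>), so |<v, e_j>|^2 = <v, u_j>^2 / <u_j, u_j>.
Coefficients: <v, e_1> = 5/sqrt(6), <v, e_2> = 13/sqrt(57), <v, e_3> = -65/sqrt(1102).
Square and sum: Σ |<v, e_j>|^2 = 318/29.
Compute ||v||^2 = v·v = 11.
Deficit = 11 − 318/29 = 1/29 ≥ 0, confirming Bessel's inequality. (The deficit equals ||v − Σ <v,e_j> e_j||^2, the squared distance from v to span{e_j}.)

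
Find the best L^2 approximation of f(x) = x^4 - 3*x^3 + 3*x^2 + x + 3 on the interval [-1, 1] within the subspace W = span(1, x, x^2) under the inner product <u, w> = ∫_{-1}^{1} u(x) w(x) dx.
g(x) = 27*x^2/7 - 4*x/5 + 102/35

The best approximation g ∈ W is the orthogonal projection of f onto W. Writing g = a_0 + a_1 x + a_2 x^2, the coefficients solve the normal equations G · a = b where
  G_{ij} = <φ_i, φ_j> and b_i = <f, φ_i>, with φ_0 = 1, φ_1 = x, φ_2 = x^2.
G =
  [2, 0, 2/3]
  [0, 2/3, 0]
  [2/3, 0, 2/5],
b = (42/5, -8/15, 122/35).
Solving gives a_0 = 102/35, a_1 = -4/5, a_2 = 27/7, so
  g(x) = 27*x^2/7 - 4*x/5 + 102/35.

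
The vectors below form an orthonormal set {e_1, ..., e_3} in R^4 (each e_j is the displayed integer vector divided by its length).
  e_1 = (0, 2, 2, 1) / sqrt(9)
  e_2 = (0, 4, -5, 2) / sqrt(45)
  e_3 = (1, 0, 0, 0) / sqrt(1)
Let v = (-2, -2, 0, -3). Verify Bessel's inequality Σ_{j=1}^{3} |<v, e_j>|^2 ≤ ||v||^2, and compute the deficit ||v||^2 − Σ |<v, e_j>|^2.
Σ |<v, e_j>|^2 = 69/5; ||v||^2 = 17; deficit = 16/5

Write each e_j = u_j / sqrt(<u_j, u_j>) where u_j is the displayed integer vector. Then <v, e_j> = <v, u_j> / sqrt(<u_j, u_j>), so |<v, e_j>|^2 = <v, u_j>^2 / <u_j, u_j>.
Coefficients: <v, e_1> = -7/sqrt(9), <v, e_2> = -14/sqrt(45), <v, e_3> = -2/sqrt(1).
Square and sum: Σ |<v, e_j>|^2 = 69/5.
Compute ||v||^2 = v·v = 17.
Deficit = 17 − 69/5 = 16/5 ≥ 0, confirming Bessel's inequality. (The deficit equals ||v − Σ <v,e_j> e_j||^2, the squared distance from v to span{e_j}.)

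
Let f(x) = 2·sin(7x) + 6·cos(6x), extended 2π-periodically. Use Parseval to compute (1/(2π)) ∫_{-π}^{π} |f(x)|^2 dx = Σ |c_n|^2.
Σ |c_n|^2 = 20

Expand |f|^2 and use orthogonality of {sin(nx), cos(mx)} on [-π, π]:
  ∫_{-π}^{π} sin(nx)^2 dx = π, ∫ cos(mx)^2 dx = π, and cross terms integrate to 0.
So ∫_{-π}^{π} f(x)^2 dx = 2^2 · π + 6^2 · π = (4 + 36)π.
Divide by 2π: (4 + 36)/2 = 20.
By Parseval, this equals Σ |c_n|^2.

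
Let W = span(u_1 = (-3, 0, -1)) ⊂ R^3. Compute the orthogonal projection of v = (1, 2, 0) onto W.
proj_W(v) = (9/10, 0, 3/10)

Set up U = [u_1 | ... | u_1] ∈ R^(3×1). The projector onto W = col(U) is P = U (U^T U)^(-1) U^T.
Compute U^T U =
  [10],
and U^T v = (-3).
Solve U^T U · c = U^T v for the coefficients: c = (-3/10). The projection is proj_W(v) = U c.
Check: (v - proj_W(v)) · u_1 = 0  (should be 0).
Result: proj_W(v) = (9/10, 0, 3/10).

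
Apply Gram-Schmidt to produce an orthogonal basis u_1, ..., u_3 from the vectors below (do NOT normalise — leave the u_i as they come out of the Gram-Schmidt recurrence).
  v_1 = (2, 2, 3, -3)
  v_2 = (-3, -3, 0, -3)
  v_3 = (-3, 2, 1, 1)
Orthogonal basis:
  u_1 = (2, 2, 3, -3)
  u_2 = (-36/13, -36/13, 9/26, -87/26)
  u_3 = (-221/77, 164/77, 95/77, 57/77)

Apply the Gram-Schmidt recurrence
  u_1 = v_1
  u_i = v_i − Σ_{j<i} ((v_i · u_j) / (u_j · u_j)) · u_j.

Step by step this gives:
  u_1 = (2, 2, 3, -3)
  u_2 = (-36/13, -36/13, 9/26, -87/26)
  u_3 = (-221/77, 164/77, 95/77, 57/77)

Orthogonality check:
  u_2 · u_1 = 0 (should be 0)
  u_3 · u_1 = 0 (should be 0)
  u_3 · u_2 = 0 (should be 0)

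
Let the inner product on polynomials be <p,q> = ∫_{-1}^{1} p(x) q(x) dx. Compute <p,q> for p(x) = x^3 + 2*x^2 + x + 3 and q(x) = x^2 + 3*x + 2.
<p,q> = 62/3

Expand the product: p(x)·q(x) = x^5 + 5*x^4 + 9*x^3 + 10*x^2 + 11*x + 6.
∫_{-1}^{1} of each monomial x^k gives [2/(k+1) if k even, 0 if k odd]. Integrating term-by-term (or equivalently evaluating the antiderivative F(x) = x^6/6 + x^5 + 9*x^4/4 + 10*x^3/3 + 11*x^2/2 + 6*x at the endpoints):
  F(1) − F(−1) = 73/4 − (-29/12) = 62/3.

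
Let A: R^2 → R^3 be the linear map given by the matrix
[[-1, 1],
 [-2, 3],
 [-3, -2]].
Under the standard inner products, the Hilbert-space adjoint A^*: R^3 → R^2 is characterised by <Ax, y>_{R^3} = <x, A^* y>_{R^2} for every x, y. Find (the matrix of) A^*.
A^* = A^T =
[[-1, -2, -3],
 [1, 3, -2]]

For real matrices with standard dot products, the defining identity <Ax, y> = <x, A^* y> gives (Ax)^T y = x^T (A^*) y, i.e. x^T A^T y = x^T (A^*) y. Since this holds for all x, y, we must have A^* = A^T. Therefore
A^* =
[[-1, -2, -3],
 [1, 3, -2]].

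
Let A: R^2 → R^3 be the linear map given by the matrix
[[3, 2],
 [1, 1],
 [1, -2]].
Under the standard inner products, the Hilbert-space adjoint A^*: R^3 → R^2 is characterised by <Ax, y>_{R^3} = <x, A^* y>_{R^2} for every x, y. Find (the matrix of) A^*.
A^* = A^T =
[[3, 1, 1],
 [2, 1, -2]]

For real matrices with standard dot products, the defining identity <Ax, y> = <x, A^* y> gives (Ax)^T y = x^T (A^*) y, i.e. x^T A^T y = x^T (A^*) y. Since this holds for all x, y, we must have A^* = A^T. Therefore
A^* =
[[3, 1, 1],
 [2, 1, -2]].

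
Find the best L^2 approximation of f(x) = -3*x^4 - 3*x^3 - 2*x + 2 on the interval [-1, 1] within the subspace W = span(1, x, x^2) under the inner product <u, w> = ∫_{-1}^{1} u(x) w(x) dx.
g(x) = -18*x^2/7 - 19*x/5 + 79/35

The best approximation g ∈ W is the orthogonal projection of f onto W. Writing g = a_0 + a_1 x + a_2 x^2, the coefficients solve the normal equations G · a = b where
  G_{ij} = <φ_i, φ_j> and b_i = <f, φ_i>, with φ_0 = 1, φ_1 = x, φ_2 = x^2.
G =
  [2, 0, 2/3]
  [0, 2/3, 0]
  [2/3, 0, 2/5],
b = (14/5, -38/15, 10/21).
Solving gives a_0 = 79/35, a_1 = -19/5, a_2 = -18/7, so
  g(x) = -18*x^2/7 - 19*x/5 + 79/35.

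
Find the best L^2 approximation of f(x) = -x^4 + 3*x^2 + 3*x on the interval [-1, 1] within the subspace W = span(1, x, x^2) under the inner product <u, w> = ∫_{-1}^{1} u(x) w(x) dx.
g(x) = 15*x^2/7 + 3*x + 3/35

The best approximation g ∈ W is the orthogonal projection of f onto W. Writing g = a_0 + a_1 x + a_2 x^2, the coefficients solve the normal equations G · a = b where
  G_{ij} = <φ_i, φ_j> and b_i = <f, φ_i>, with φ_0 = 1, φ_1 = x, φ_2 = x^2.
G =
  [2, 0, 2/3]
  [0, 2/3, 0]
  [2/3, 0, 2/5],
b = (8/5, 2, 32/35).
Solving gives a_0 = 3/35, a_1 = 3, a_2 = 15/7, so
  g(x) = 15*x^2/7 + 3*x + 3/35.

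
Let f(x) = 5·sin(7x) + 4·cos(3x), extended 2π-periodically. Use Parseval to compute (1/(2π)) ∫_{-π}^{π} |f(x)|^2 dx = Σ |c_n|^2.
Σ |c_n|^2 = 41/2

Expand |f|^2 and use orthogonality of {sin(nx), cos(mx)} on [-π, π]:
  ∫_{-π}^{π} sin(nx)^2 dx = π, ∫ cos(mx)^2 dx = π, and cross terms integrate to 0.
So ∫_{-π}^{π} f(x)^2 dx = 5^2 · π + 4^2 · π = (25 + 16)π.
Divide by 2π: (25 + 16)/2 = 41/2.
By Parseval, this equals Σ |c_n|^2.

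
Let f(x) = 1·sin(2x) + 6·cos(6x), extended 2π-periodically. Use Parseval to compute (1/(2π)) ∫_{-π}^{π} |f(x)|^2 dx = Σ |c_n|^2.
Σ |c_n|^2 = 37/2

Expand |f|^2 and use orthogonality of {sin(nx), cos(mx)} on [-π, π]:
  ∫_{-π}^{π} sin(nx)^2 dx = π, ∫ cos(mx)^2 dx = π, and cross terms integrate to 0.
So ∫_{-π}^{π} f(x)^2 dx = 1^2 · π + 6^2 · π = (1 + 36)π.
Divide by 2π: (1 + 36)/2 = 37/2.
By Parseval, this equals Σ |c_n|^2.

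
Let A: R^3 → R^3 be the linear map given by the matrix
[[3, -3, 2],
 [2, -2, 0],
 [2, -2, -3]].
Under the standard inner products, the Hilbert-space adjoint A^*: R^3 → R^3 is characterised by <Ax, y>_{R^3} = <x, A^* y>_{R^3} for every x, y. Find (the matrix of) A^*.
A^* = A^T =
[[3, 2, 2],
 [-3, -2, -2],
 [2, 0, -3]]

For real matrices with standard dot products, the defining identity <Ax, y> = <x, A^* y> gives (Ax)^T y = x^T (A^*) y, i.e. x^T A^T y = x^T (A^*) y. Since this holds for all x, y, we must have A^* = A^T. Therefore
A^* =
[[3, 2, 2],
 [-3, -2, -2],
 [2, 0, -3]].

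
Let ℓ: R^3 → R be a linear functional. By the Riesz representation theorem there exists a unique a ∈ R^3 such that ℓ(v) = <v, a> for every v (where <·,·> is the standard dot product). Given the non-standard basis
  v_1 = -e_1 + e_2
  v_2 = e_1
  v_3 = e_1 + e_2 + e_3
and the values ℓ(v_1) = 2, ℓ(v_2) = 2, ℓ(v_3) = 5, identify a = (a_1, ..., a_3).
a = (2, 4, -1)

Write a = (a_1, ..., a_3) in the standard basis. For each basis vector v_i, ℓ(v_i) = <v_i, a> is a linear equation in the a_j's. Collect the n equations into a matrix system V a = ℓ, where row i of V is v_i (expressed in the standard basis). Since V is invertible (lower-triangular with 1s on the diagonal, up to permutation), solve by back-substitution:
  V =
[[-1, 1, 0],
 [1, 0, 0],
 [1, 1, 1]]
  V a = (2, 2, 5)
Solving gives a = (2, 4, -1).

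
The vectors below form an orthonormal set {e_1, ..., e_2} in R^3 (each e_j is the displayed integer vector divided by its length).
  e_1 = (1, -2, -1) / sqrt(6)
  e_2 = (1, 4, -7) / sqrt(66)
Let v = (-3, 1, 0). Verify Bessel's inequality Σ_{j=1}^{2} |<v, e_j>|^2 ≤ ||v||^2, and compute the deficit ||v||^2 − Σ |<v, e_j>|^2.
Σ |<v, e_j>|^2 = 46/11; ||v||^2 = 10; deficit = 64/11

Write each e_j = u_j / sqrt(<u_j, u_j>) where u_j is the displayed integer vector. Then <v, e_j> = <v, u_j> / sqrt(<u_j, u_j>), so |<v, e_j>|^2 = <v, u_j>^2 / <u_j, u_j>.
Coefficients: <v, e_1> = -5/sqrt(6), <v, e_2> = 1/sqrt(66).
Square and sum: Σ |<v, e_j>|^2 = 46/11.
Compute ||v||^2 = v·v = 10.
Deficit = 10 − 46/11 = 64/11 ≥ 0, confirming Bessel's inequality. (The deficit equals ||v − Σ <v,e_j> e_j||^2, the squared distance from v to span{e_j}.)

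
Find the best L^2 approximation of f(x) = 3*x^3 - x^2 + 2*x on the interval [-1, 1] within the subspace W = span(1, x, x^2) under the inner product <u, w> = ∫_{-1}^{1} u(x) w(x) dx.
g(x) = -x^2 + 19*x/5

The best approximation g ∈ W is the orthogonal projection of f onto W. Writing g = a_0 + a_1 x + a_2 x^2, the coefficients solve the normal equations G · a = b where
  G_{ij} = <φ_i, φ_j> and b_i = <f, φ_i>, with φ_0 = 1, φ_1 = x, φ_2 = x^2.
G =
  [2, 0, 2/3]
  [0, 2/3, 0]
  [2/3, 0, 2/5],
b = (-2/3, 38/15, -2/5).
Solving gives a_0 = 0, a_1 = 19/5, a_2 = -1, so
  g(x) = -x^2 + 19*x/5.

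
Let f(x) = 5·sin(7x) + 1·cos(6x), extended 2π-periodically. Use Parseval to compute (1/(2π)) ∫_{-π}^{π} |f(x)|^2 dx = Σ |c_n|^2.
Σ |c_n|^2 = 13

Expand |f|^2 and use orthogonality of {sin(nx), cos(mx)} on [-π, π]:
  ∫_{-π}^{π} sin(nx)^2 dx = π, ∫ cos(mx)^2 dx = π, and cross terms integrate to 0.
So ∫_{-π}^{π} f(x)^2 dx = 5^2 · π + 1^2 · π = (25 + 1)π.
Divide by 2π: (25 + 1)/2 = 13.
By Parseval, this equals Σ |c_n|^2.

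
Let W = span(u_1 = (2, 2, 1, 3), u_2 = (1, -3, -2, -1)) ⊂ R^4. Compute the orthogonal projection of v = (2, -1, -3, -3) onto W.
proj_W(v) = (38/63, -178/63, -116/63, -26/21)

Set up U = [u_1 | ... | u_2] ∈ R^(4×2). The projector onto W = col(U) is P = U (U^T U)^(-1) U^T.
Compute U^T U =
  [18, -9]
  [-9, 15],
and U^T v = (-10, 14).
Solve U^T U · c = U^T v for the coefficients: c = (-8/63, 6/7). The projection is proj_W(v) = U c.
Check: (v - proj_W(v)) · u_1 = 0  (should be 0).
Check: (v - proj_W(v)) · u_2 = 0  (should be 0).
Result: proj_W(v) = (38/63, -178/63, -116/63, -26/21).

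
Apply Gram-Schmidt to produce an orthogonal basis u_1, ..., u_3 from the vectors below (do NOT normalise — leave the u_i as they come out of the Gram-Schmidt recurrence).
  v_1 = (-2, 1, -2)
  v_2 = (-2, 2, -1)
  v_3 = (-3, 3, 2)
Orthogonal basis:
  u_1 = (-2, 1, -2)
  u_2 = (-2/9, 10/9, 7/9)
  u_3 = (-21/17, -14/17, 14/17)

Apply the Gram-Schmidt recurrence
  u_1 = v_1
  u_i = v_i − Σ_{j<i} ((v_i · u_j) / (u_j · u_j)) · u_j.

Step by step this gives:
  u_1 = (-2, 1, -2)
  u_2 = (-2/9, 10/9, 7/9)
  u_3 = (-21/17, -14/17, 14/17)

Orthogonality check:
  u_2 · u_1 = 0 (should be 0)
  u_3 · u_1 = 0 (should be 0)
  u_3 · u_2 = 0 (should be 0)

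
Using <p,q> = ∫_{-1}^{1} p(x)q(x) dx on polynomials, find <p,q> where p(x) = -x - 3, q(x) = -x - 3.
<p,q> = 56/3

Expand the product: p(x)·q(x) = x^2 + 6*x + 9.
∫_{-1}^{1} of each monomial x^k gives [2/(k+1) if k even, 0 if k odd]. Integrating term-by-term (or equivalently evaluating the antiderivative F(x) = x^3/3 + 3*x^2 + 9*x at the endpoints):
  F(1) − F(−1) = 37/3 − (-19/3) = 56/3.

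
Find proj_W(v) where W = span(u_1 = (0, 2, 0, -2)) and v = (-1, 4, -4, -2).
proj_W(v) = (0, 3, 0, -3)

Set up U = [u_1 | ... | u_1] ∈ R^(4×1). The projector onto W = col(U) is P = U (U^T U)^(-1) U^T.
Compute U^T U =
  [8],
and U^T v = (12).
Solve U^T U · c = U^T v for the coefficients: c = (3/2). The projection is proj_W(v) = U c.
Check: (v - proj_W(v)) · u_1 = 0  (should be 0).
Result: proj_W(v) = (0, 3, 0, -3).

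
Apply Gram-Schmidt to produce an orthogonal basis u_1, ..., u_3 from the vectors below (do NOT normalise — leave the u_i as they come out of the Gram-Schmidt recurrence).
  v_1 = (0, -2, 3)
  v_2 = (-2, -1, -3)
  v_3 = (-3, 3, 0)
Orthogonal basis:
  u_1 = (0, -2, 3)
  u_2 = (-2, -27/13, -18/13)
  u_3 = (-405/133, 270/133, 180/133)

Apply the Gram-Schmidt recurrence
  u_1 = v_1
  u_i = v_i − Σ_{j<i} ((v_i · u_j) / (u_j · u_j)) · u_j.

Step by step this gives:
  u_1 = (0, -2, 3)
  u_2 = (-2, -27/13, -18/13)
  u_3 = (-405/133, 270/133, 180/133)

Orthogonality check:
  u_2 · u_1 = 0 (should be 0)
  u_3 · u_1 = 0 (should be 0)
  u_3 · u_2 = 0 (should be 0)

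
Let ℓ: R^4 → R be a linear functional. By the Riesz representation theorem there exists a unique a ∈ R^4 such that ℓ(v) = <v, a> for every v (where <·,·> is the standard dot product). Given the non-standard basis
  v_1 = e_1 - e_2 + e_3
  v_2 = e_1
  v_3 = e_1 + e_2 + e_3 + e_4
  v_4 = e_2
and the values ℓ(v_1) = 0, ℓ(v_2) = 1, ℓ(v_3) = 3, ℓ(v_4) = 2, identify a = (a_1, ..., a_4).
a = (1, 2, 1, -1)

Write a = (a_1, ..., a_4) in the standard basis. For each basis vector v_i, ℓ(v_i) = <v_i, a> is a linear equation in the a_j's. Collect the n equations into a matrix system V a = ℓ, where row i of V is v_i (expressed in the standard basis). Since V is invertible (lower-triangular with 1s on the diagonal, up to permutation), solve by back-substitution:
  V =
[[1, -1, 1, 0],
 [1, 0, 0, 0],
 [1, 1, 1, 1],
 [0, 1, 0, 0]]
  V a = (0, 1, 3, 2)
Solving gives a = (1, 2, 1, -1).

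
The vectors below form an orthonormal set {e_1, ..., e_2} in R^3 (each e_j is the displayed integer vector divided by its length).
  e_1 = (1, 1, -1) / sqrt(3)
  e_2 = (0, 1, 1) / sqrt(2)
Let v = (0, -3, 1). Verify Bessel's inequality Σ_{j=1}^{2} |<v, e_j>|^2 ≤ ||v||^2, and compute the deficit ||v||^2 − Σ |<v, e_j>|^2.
Σ |<v, e_j>|^2 = 22/3; ||v||^2 = 10; deficit = 8/3

Write each e_j = u_j / sqrt(<u_j, u_j>) where u_j is the displayed integer vector. Then <v, e_j> = <v, u_j> / sqrt(<u_j, u_j>), so |<v, e_j>|^2 = <v, u_j>^2 / <u_j, u_j>.
Coefficients: <v, e_1> = -4/sqrt(3), <v, e_2> = -2/sqrt(2).
Square and sum: Σ |<v, e_j>|^2 = 22/3.
Compute ||v||^2 = v·v = 10.
Deficit = 10 − 22/3 = 8/3 ≥ 0, confirming Bessel's inequality. (The deficit equals ||v − Σ <v,e_j> e_j||^2, the squared distance from v to span{e_j}.)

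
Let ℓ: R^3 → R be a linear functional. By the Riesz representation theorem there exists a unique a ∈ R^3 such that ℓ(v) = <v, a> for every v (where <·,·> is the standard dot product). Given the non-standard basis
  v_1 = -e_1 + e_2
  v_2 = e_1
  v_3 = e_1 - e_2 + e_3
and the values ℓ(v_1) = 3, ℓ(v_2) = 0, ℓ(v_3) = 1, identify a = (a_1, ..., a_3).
a = (0, 3, 4)

Write a = (a_1, ..., a_3) in the standard basis. For each basis vector v_i, ℓ(v_i) = <v_i, a> is a linear equation in the a_j's. Collect the n equations into a matrix system V a = ℓ, where row i of V is v_i (expressed in the standard basis). Since V is invertible (lower-triangular with 1s on the diagonal, up to permutation), solve by back-substitution:
  V =
[[-1, 1, 0],
 [1, 0, 0],
 [1, -1, 1]]
  V a = (3, 0, 1)
Solving gives a = (0, 3, 4).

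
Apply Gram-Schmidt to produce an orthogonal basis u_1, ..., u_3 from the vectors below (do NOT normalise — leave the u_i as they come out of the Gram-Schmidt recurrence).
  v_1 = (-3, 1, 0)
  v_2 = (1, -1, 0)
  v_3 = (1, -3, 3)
Orthogonal basis:
  u_1 = (-3, 1, 0)
  u_2 = (-1/5, -3/5, 0)
  u_3 = (0, 0, 3)

Apply the Gram-Schmidt recurrence
  u_1 = v_1
  u_i = v_i − Σ_{j<i} ((v_i · u_j) / (u_j · u_j)) · u_j.

Step by step this gives:
  u_1 = (-3, 1, 0)
  u_2 = (-1/5, -3/5, 0)
  u_3 = (0, 0, 3)

Orthogonality check:
  u_2 · u_1 = 0 (should be 0)
  u_3 · u_1 = 0 (should be 0)
  u_3 · u_2 = 0 (should be 0)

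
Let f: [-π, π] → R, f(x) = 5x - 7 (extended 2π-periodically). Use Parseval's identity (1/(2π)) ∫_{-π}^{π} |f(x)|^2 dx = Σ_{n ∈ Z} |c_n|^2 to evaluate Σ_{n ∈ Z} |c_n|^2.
Σ |c_n|^2 = 25π^2/3 + 49

Expand and integrate term by term over [-π, π]:
  ∫ (5x)^2 dx = 25·(2π^3/3); ∫ 2·5·(-7)·x dx = 0 (odd integrand); ∫ (-7)^2 dx = 49·2π.
So (1/(2π)) ∫_{-π}^{π} (5x - 7)^2 dx = 25π^2/3 + 49 = 25π^2/3 + 49.
Parseval ⇒ Σ |c_n|^2 = 25π^2/3 + 49.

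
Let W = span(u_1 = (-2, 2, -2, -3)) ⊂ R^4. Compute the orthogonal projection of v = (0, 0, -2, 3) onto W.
proj_W(v) = (10/21, -10/21, 10/21, 5/7)

Set up U = [u_1 | ... | u_1] ∈ R^(4×1). The projector onto W = col(U) is P = U (U^T U)^(-1) U^T.
Compute U^T U =
  [21],
and U^T v = (-5).
Solve U^T U · c = U^T v for the coefficients: c = (-5/21). The projection is proj_W(v) = U c.
Check: (v - proj_W(v)) · u_1 = 0  (should be 0).
Result: proj_W(v) = (10/21, -10/21, 10/21, 5/7).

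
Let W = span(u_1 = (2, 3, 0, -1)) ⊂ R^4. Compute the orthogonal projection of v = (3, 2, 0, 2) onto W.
proj_W(v) = (10/7, 15/7, 0, -5/7)

Set up U = [u_1 | ... | u_1] ∈ R^(4×1). The projector onto W = col(U) is P = U (U^T U)^(-1) U^T.
Compute U^T U =
  [14],
and U^T v = (10).
Solve U^T U · c = U^T v for the coefficients: c = (5/7). The projection is proj_W(v) = U c.
Check: (v - proj_W(v)) · u_1 = 0  (should be 0).
Result: proj_W(v) = (10/7, 15/7, 0, -5/7).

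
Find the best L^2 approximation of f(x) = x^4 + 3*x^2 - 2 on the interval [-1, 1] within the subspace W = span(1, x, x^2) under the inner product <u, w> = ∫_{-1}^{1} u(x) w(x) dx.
g(x) = 27*x^2/7 - 73/35

The best approximation g ∈ W is the orthogonal projection of f onto W. Writing g = a_0 + a_1 x + a_2 x^2, the coefficients solve the normal equations G · a = b where
  G_{ij} = <φ_i, φ_j> and b_i = <f, φ_i>, with φ_0 = 1, φ_1 = x, φ_2 = x^2.
G =
  [2, 0, 2/3]
  [0, 2/3, 0]
  [2/3, 0, 2/5],
b = (-8/5, 0, 16/105).
Solving gives a_0 = -73/35, a_1 = 0, a_2 = 27/7, so
  g(x) = 27*x^2/7 - 73/35.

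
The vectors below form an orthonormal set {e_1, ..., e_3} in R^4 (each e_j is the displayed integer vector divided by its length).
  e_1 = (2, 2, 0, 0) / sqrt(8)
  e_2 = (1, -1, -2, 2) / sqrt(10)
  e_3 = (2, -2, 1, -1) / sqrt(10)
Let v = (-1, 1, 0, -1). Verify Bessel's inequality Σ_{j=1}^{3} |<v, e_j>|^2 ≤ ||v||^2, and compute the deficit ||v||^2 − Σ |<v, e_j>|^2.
Σ |<v, e_j>|^2 = 5/2; ||v||^2 = 3; deficit = 1/2

Write each e_j = u_j / sqrt(<u_j, u_j>) where u_j is the displayed integer vector. Then <v, e_j> = <v, u_j> / sqrt(<u_j, u_j>), so |<v, e_j>|^2 = <v, u_j>^2 / <u_j, u_j>.
Coefficients: <v, e_1> = 0/sqrt(8), <v, e_2> = -4/sqrt(10), <v, e_3> = -3/sqrt(10).
Square and sum: Σ |<v, e_j>|^2 = 5/2.
Compute ||v||^2 = v·v = 3.
Deficit = 3 − 5/2 = 1/2 ≥ 0, confirming Bessel's inequality. (The deficit equals ||v − Σ <v,e_j> e_j||^2, the squared distance from v to span{e_j}.)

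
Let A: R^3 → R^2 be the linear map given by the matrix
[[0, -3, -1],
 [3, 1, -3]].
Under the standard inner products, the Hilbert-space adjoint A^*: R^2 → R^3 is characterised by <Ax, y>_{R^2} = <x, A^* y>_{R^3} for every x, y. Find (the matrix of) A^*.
A^* = A^T =
[[0, 3],
 [-3, 1],
 [-1, -3]]

For real matrices with standard dot products, the defining identity <Ax, y> = <x, A^* y> gives (Ax)^T y = x^T (A^*) y, i.e. x^T A^T y = x^T (A^*) y. Since this holds for all x, y, we must have A^* = A^T. Therefore
A^* =
[[0, 3],
 [-3, 1],
 [-1, -3]].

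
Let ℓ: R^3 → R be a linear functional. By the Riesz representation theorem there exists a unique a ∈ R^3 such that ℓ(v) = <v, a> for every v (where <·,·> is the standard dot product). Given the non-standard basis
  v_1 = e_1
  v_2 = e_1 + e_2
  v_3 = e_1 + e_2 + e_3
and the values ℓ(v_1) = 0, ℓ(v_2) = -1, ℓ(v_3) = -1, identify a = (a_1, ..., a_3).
a = (0, -1, 0)

Write a = (a_1, ..., a_3) in the standard basis. For each basis vector v_i, ℓ(v_i) = <v_i, a> is a linear equation in the a_j's. Collect the n equations into a matrix system V a = ℓ, where row i of V is v_i (expressed in the standard basis). Since V is invertible (lower-triangular with 1s on the diagonal, up to permutation), solve by back-substitution:
  V =
[[1, 0, 0],
 [1, 1, 0],
 [1, 1, 1]]
  V a = (0, -1, -1)
Solving gives a = (0, -1, 0).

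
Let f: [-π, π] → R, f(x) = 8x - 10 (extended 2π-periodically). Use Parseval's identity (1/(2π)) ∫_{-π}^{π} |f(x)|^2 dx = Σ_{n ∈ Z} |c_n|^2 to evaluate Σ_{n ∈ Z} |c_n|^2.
Σ |c_n|^2 = 64π^2/3 + 100

Expand and integrate term by term over [-π, π]:
  ∫ (8x)^2 dx = 64·(2π^3/3); ∫ 2·8·(-10)·x dx = 0 (odd integrand); ∫ (-10)^2 dx = 100·2π.
So (1/(2π)) ∫_{-π}^{π} (8x - 10)^2 dx = 64π^2/3 + 100 = 64π^2/3 + 100.
Parseval ⇒ Σ |c_n|^2 = 64π^2/3 + 100.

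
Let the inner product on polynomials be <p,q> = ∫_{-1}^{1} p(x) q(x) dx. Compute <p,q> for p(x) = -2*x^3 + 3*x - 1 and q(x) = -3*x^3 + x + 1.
<p,q> = -94/35

Expand the product: p(x)·q(x) = 6*x^6 - 11*x^4 + x^3 + 3*x^2 + 2*x - 1.
∫_{-1}^{1} of each monomial x^k gives [2/(k+1) if k even, 0 if k odd]. Integrating term-by-term (or equivalently evaluating the antiderivative F(x) = 6*x^7/7 - 11*x^5/5 + x^4/4 + x^3 + x^2 - x at the endpoints):
  F(1) − F(−1) = -13/140 − (363/140) = -94/35.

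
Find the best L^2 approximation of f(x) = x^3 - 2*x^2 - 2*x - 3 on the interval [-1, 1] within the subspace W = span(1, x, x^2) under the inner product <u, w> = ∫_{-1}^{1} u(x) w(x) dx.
g(x) = -2*x^2 - 7*x/5 - 3

The best approximation g ∈ W is the orthogonal projection of f onto W. Writing g = a_0 + a_1 x + a_2 x^2, the coefficients solve the normal equations G · a = b where
  G_{ij} = <φ_i, φ_j> and b_i = <f, φ_i>, with φ_0 = 1, φ_1 = x, φ_2 = x^2.
G =
  [2, 0, 2/3]
  [0, 2/3, 0]
  [2/3, 0, 2/5],
b = (-22/3, -14/15, -14/5).
Solving gives a_0 = -3, a_1 = -7/5, a_2 = -2, so
  g(x) = -2*x^2 - 7*x/5 - 3.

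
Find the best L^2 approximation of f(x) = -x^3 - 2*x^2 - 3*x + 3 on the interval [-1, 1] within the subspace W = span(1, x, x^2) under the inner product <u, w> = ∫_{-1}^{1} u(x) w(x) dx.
g(x) = -2*x^2 - 18*x/5 + 3

The best approximation g ∈ W is the orthogonal projection of f onto W. Writing g = a_0 + a_1 x + a_2 x^2, the coefficients solve the normal equations G · a = b where
  G_{ij} = <φ_i, φ_j> and b_i = <f, φ_i>, with φ_0 = 1, φ_1 = x, φ_2 = x^2.
G =
  [2, 0, 2/3]
  [0, 2/3, 0]
  [2/3, 0, 2/5],
b = (14/3, -12/5, 6/5).
Solving gives a_0 = 3, a_1 = -18/5, a_2 = -2, so
  g(x) = -2*x^2 - 18*x/5 + 3.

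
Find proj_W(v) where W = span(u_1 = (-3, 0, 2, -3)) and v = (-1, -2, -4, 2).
proj_W(v) = (3/2, 0, -1, 3/2)

Set up U = [u_1 | ... | u_1] ∈ R^(4×1). The projector onto W = col(U) is P = U (U^T U)^(-1) U^T.
Compute U^T U =
  [22],
and U^T v = (-11).
Solve U^T U · c = U^T v for the coefficients: c = (-1/2). The projection is proj_W(v) = U c.
Check: (v - proj_W(v)) · u_1 = 0  (should be 0).
Result: proj_W(v) = (3/2, 0, -1, 3/2).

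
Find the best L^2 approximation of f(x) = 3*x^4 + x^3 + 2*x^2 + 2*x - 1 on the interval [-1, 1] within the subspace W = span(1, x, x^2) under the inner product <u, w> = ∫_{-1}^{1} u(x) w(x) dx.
g(x) = 32*x^2/7 + 13*x/5 - 44/35

The best approximation g ∈ W is the orthogonal projection of f onto W. Writing g = a_0 + a_1 x + a_2 x^2, the coefficients solve the normal equations G · a = b where
  G_{ij} = <φ_i, φ_j> and b_i = <f, φ_i>, with φ_0 = 1, φ_1 = x, φ_2 = x^2.
G =
  [2, 0, 2/3]
  [0, 2/3, 0]
  [2/3, 0, 2/5],
b = (8/15, 26/15, 104/105).
Solving gives a_0 = -44/35, a_1 = 13/5, a_2 = 32/7, so
  g(x) = 32*x^2/7 + 13*x/5 - 44/35.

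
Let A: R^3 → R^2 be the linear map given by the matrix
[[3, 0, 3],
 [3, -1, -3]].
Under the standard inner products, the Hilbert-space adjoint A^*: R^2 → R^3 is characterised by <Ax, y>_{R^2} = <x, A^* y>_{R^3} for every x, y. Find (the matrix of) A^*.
A^* = A^T =
[[3, 3],
 [0, -1],
 [3, -3]]

For real matrices with standard dot products, the defining identity <Ax, y> = <x, A^* y> gives (Ax)^T y = x^T (A^*) y, i.e. x^T A^T y = x^T (A^*) y. Since this holds for all x, y, we must have A^* = A^T. Therefore
A^* =
[[3, 3],
 [0, -1],
 [3, -3]].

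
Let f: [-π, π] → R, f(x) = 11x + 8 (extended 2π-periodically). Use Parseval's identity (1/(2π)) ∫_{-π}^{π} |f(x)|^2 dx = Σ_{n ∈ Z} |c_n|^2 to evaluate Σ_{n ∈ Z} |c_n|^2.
Σ |c_n|^2 = 121π^2/3 + 64

Expand and integrate term by term over [-π, π]:
  ∫ (11x)^2 dx = 121·(2π^3/3); ∫ 2·11·(8)·x dx = 0 (odd integrand); ∫ 8^2 dx = 64·2π.
So (1/(2π)) ∫_{-π}^{π} (11x + 8)^2 dx = 121π^2/3 + 64 = 121π^2/3 + 64.
Parseval ⇒ Σ |c_n|^2 = 121π^2/3 + 64.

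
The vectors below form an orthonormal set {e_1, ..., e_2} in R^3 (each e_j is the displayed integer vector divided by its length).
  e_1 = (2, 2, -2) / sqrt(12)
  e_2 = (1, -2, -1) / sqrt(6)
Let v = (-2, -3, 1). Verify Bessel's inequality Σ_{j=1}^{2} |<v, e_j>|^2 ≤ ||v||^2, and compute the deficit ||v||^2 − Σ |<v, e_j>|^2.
Σ |<v, e_j>|^2 = 27/2; ||v||^2 = 14; deficit = 1/2

Write each e_j = u_j / sqrt(<u_j, u_j>) where u_j is the displayed integer vector. Then <v, e_j> = <v, u_j> / sqrt(<u_j, u_j>), so |<v, e_j>|^2 = <v, u_j>^2 / <u_j, u_j>.
Coefficients: <v, e_1> = -12/sqrt(12), <v, e_2> = 3/sqrt(6).
Square and sum: Σ |<v, e_j>|^2 = 27/2.
Compute ||v||^2 = v·v = 14.
Deficit = 14 − 27/2 = 1/2 ≥ 0, confirming Bessel's inequality. (The deficit equals ||v − Σ <v,e_j> e_j||^2, the squared distance from v to span{e_j}.)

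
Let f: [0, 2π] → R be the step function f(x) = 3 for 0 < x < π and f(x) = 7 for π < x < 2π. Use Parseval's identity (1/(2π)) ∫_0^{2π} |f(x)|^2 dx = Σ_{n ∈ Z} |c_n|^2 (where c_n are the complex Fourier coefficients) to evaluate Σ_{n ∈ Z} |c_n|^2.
Σ |c_n|^2 = 29

Parseval equates the L^2 energy of f (normalised by 1/(2π)) with the ℓ^2 sum of its Fourier coefficients: (1/(2π)) ∫_0^{2π} |f|^2 = Σ |c_n|^2.
Compute the left side: (1/(2π)) [∫_0^π 3^2 dx + ∫_π^{2π} 7^2 dx] = (1/(2π)) · (9π + 49π) = (9 + 49)/2 = 29.
So Σ_{n ∈ Z} |c_n|^2 = 29.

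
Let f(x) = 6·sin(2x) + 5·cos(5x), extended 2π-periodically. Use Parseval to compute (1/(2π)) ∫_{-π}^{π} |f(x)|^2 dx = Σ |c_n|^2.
Σ |c_n|^2 = 61/2

Expand |f|^2 and use orthogonality of {sin(nx), cos(mx)} on [-π, π]:
  ∫_{-π}^{π} sin(nx)^2 dx = π, ∫ cos(mx)^2 dx = π, and cross terms integrate to 0.
So ∫_{-π}^{π} f(x)^2 dx = 6^2 · π + 5^2 · π = (36 + 25)π.
Divide by 2π: (36 + 25)/2 = 61/2.
By Parseval, this equals Σ |c_n|^2.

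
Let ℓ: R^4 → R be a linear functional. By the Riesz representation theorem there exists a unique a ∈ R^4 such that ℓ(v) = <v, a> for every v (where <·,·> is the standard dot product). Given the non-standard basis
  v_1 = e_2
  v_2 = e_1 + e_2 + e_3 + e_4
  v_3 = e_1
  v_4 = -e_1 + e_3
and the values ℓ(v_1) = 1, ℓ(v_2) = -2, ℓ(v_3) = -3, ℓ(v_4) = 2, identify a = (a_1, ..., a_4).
a = (-3, 1, -1, 1)

Write a = (a_1, ..., a_4) in the standard basis. For each basis vector v_i, ℓ(v_i) = <v_i, a> is a linear equation in the a_j's. Collect the n equations into a matrix system V a = ℓ, where row i of V is v_i (expressed in the standard basis). Since V is invertible (lower-triangular with 1s on the diagonal, up to permutation), solve by back-substitution:
  V =
[[0, 1, 0, 0],
 [1, 1, 1, 1],
 [1, 0, 0, 0],
 [-1, 0, 1, 0]]
  V a = (1, -2, -3, 2)
Solving gives a = (-3, 1, -1, 1).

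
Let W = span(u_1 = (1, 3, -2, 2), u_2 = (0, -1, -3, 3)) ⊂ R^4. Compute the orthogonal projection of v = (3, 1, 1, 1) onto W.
proj_W(v) = (41/87, 49/29, -10/87, 10/87)

Set up U = [u_1 | ... | u_2] ∈ R^(4×2). The projector onto W = col(U) is P = U (U^T U)^(-1) U^T.
Compute U^T U =
  [18, 9]
  [9, 19],
and U^T v = (6, -1).
Solve U^T U · c = U^T v for the coefficients: c = (41/87, -8/29). The projection is proj_W(v) = U c.
Check: (v - proj_W(v)) · u_1 = 0  (should be 0).
Check: (v - proj_W(v)) · u_2 = 0  (should be 0).
Result: proj_W(v) = (41/87, 49/29, -10/87, 10/87).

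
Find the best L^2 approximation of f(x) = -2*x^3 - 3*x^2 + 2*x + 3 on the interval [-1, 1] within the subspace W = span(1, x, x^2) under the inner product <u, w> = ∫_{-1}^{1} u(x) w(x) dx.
g(x) = -3*x^2 + 4*x/5 + 3

The best approximation g ∈ W is the orthogonal projection of f onto W. Writing g = a_0 + a_1 x + a_2 x^2, the coefficients solve the normal equations G · a = b where
  G_{ij} = <φ_i, φ_j> and b_i = <f, φ_i>, with φ_0 = 1, φ_1 = x, φ_2 = x^2.
G =
  [2, 0, 2/3]
  [0, 2/3, 0]
  [2/3, 0, 2/5],
b = (4, 8/15, 4/5).
Solving gives a_0 = 3, a_1 = 4/5, a_2 = -3, so
  g(x) = -3*x^2 + 4*x/5 + 3.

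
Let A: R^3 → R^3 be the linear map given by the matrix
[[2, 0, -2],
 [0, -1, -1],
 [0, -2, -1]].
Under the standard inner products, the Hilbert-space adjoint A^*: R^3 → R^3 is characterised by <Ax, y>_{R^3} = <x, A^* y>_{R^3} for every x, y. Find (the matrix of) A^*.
A^* = A^T =
[[2, 0, 0],
 [0, -1, -2],
 [-2, -1, -1]]

For real matrices with standard dot products, the defining identity <Ax, y> = <x, A^* y> gives (Ax)^T y = x^T (A^*) y, i.e. x^T A^T y = x^T (A^*) y. Since this holds for all x, y, we must have A^* = A^T. Therefore
A^* =
[[2, 0, 0],
 [0, -1, -2],
 [-2, -1, -1]].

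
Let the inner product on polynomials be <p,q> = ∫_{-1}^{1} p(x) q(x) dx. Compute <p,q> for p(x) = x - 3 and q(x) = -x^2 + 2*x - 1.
<p,q> = 28/3

Expand the product: p(x)·q(x) = -x^3 + 5*x^2 - 7*x + 3.
∫_{-1}^{1} of each monomial x^k gives [2/(k+1) if k even, 0 if k odd]. Integrating term-by-term (or equivalently evaluating the antiderivative F(x) = -x^4/4 + 5*x^3/3 - 7*x^2/2 + 3*x at the endpoints):
  F(1) − F(−1) = 11/12 − (-101/12) = 28/3.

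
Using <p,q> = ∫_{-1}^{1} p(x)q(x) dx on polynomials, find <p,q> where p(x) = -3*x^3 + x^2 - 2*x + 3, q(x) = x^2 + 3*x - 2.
<p,q> = -278/15

Expand the product: p(x)·q(x) = -3*x^5 - 8*x^4 + 7*x^3 - 5*x^2 + 13*x - 6.
∫_{-1}^{1} of each monomial x^k gives [2/(k+1) if k even, 0 if k odd]. Integrating term-by-term (or equivalently evaluating the antiderivative F(x) = -x^6/2 - 8*x^5/5 + 7*x^4/4 - 5*x^3/3 + 13*x^2/2 - 6*x at the endpoints):
  F(1) − F(−1) = -91/60 − (1021/60) = -278/15.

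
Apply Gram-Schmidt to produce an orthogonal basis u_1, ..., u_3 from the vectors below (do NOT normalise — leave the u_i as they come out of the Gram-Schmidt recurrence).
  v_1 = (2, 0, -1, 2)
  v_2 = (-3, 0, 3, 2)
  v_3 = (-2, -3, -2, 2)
Orthogonal basis:
  u_1 = (2, 0, -1, 2)
  u_2 = (-17/9, 0, 22/9, 28/9)
  u_3 = (-336/173, -3, -420/173, 126/173)

Apply the Gram-Schmidt recurrence
  u_1 = v_1
  u_i = v_i − Σ_{j<i} ((v_i · u_j) / (u_j · u_j)) · u_j.

Step by step this gives:
  u_1 = (2, 0, -1, 2)
  u_2 = (-17/9, 0, 22/9, 28/9)
  u_3 = (-336/173, -3, -420/173, 126/173)

Orthogonality check:
  u_2 · u_1 = 0 (should be 0)
  u_3 · u_1 = 0 (should be 0)
  u_3 · u_2 = 0 (should be 0)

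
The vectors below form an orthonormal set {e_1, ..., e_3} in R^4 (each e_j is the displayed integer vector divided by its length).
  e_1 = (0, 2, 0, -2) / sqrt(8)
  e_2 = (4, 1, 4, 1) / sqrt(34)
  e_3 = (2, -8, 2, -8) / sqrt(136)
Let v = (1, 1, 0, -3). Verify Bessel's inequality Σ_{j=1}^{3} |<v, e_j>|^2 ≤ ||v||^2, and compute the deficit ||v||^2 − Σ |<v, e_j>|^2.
Σ |<v, e_j>|^2 = 21/2; ||v||^2 = 11; deficit = 1/2

Write each e_j = u_j / sqrt(<u_j, u_j>) where u_j is the displayed integer vector. Then <v, e_j> = <v, u_j> / sqrt(<u_j, u_j>), so |<v, e_j>|^2 = <v, u_j>^2 / <u_j, u_j>.
Coefficients: <v, e_1> = 8/sqrt(8), <v, e_2> = 2/sqrt(34), <v, e_3> = 18/sqrt(136).
Square and sum: Σ |<v, e_j>|^2 = 21/2.
Compute ||v||^2 = v·v = 11.
Deficit = 11 − 21/2 = 1/2 ≥ 0, confirming Bessel's inequality. (The deficit equals ||v − Σ <v,e_j> e_j||^2, the squared distance from v to span{e_j}.)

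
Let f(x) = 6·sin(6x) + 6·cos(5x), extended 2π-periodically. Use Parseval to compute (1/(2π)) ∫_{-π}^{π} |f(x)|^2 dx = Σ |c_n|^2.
Σ |c_n|^2 = 36

Expand |f|^2 and use orthogonality of {sin(nx), cos(mx)} on [-π, π]:
  ∫_{-π}^{π} sin(nx)^2 dx = π, ∫ cos(mx)^2 dx = π, and cross terms integrate to 0.
So ∫_{-π}^{π} f(x)^2 dx = 6^2 · π + 6^2 · π = (36 + 36)π.
Divide by 2π: (36 + 36)/2 = 36.
By Parseval, this equals Σ |c_n|^2.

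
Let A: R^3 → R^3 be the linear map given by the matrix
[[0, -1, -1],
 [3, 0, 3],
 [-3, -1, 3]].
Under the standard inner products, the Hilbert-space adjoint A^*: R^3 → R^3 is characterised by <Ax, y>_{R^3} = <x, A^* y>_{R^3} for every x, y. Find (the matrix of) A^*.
A^* = A^T =
[[0, 3, -3],
 [-1, 0, -1],
 [-1, 3, 3]]

For real matrices with standard dot products, the defining identity <Ax, y> = <x, A^* y> gives (Ax)^T y = x^T (A^*) y, i.e. x^T A^T y = x^T (A^*) y. Since this holds for all x, y, we must have A^* = A^T. Therefore
A^* =
[[0, 3, -3],
 [-1, 0, -1],
 [-1, 3, 3]].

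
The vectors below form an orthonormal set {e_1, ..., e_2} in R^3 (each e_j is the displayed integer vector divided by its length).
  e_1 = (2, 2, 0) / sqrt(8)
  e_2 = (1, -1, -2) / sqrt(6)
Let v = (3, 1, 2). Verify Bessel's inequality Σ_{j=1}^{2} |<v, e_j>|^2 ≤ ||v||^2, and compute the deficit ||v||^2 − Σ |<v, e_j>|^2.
Σ |<v, e_j>|^2 = 26/3; ||v||^2 = 14; deficit = 16/3

Write each e_j = u_j / sqrt(<u_j, u_j>) where u_j is the displayed integer vector. Then <v, e_j> = <v, u_j> / sqrt(<u_j, u_j>), so |<v, e_j>|^2 = <v, u_j>^2 / <u_j, u_j>.
Coefficients: <v, e_1> = 8/sqrt(8), <v, e_2> = -2/sqrt(6).
Square and sum: Σ |<v, e_j>|^2 = 26/3.
Compute ||v||^2 = v·v = 14.
Deficit = 14 − 26/3 = 16/3 ≥ 0, confirming Bessel's inequality. (The deficit equals ||v − Σ <v,e_j> e_j||^2, the squared distance from v to span{e_j}.)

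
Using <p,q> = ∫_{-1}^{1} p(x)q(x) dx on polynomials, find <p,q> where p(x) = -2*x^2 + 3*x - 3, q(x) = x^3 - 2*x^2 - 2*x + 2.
<p,q> = -178/15

Expand the product: p(x)·q(x) = -2*x^5 + 7*x^4 - 5*x^3 - 4*x^2 + 12*x - 6.
∫_{-1}^{1} of each monomial x^k gives [2/(k+1) if k even, 0 if k odd]. Integrating term-by-term (or equivalently evaluating the antiderivative F(x) = -x^6/3 + 7*x^5/5 - 5*x^4/4 - 4*x^3/3 + 6*x^2 - 6*x at the endpoints):
  F(1) − F(−1) = -91/60 − (207/20) = -178/15.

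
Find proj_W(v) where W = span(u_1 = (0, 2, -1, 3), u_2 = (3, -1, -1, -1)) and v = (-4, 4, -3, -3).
proj_W(v) = (-99/38, 25/38, 37/38, 21/38)

Set up U = [u_1 | ... | u_2] ∈ R^(4×2). The projector onto W = col(U) is P = U (U^T U)^(-1) U^T.
Compute U^T U =
  [14, -4]
  [-4, 12],
and U^T v = (2, -10).
Solve U^T U · c = U^T v for the coefficients: c = (-2/19, -33/38). The projection is proj_W(v) = U c.
Check: (v - proj_W(v)) · u_1 = 0  (should be 0).
Check: (v - proj_W(v)) · u_2 = 0  (should be 0).
Result: proj_W(v) = (-99/38, 25/38, 37/38, 21/38).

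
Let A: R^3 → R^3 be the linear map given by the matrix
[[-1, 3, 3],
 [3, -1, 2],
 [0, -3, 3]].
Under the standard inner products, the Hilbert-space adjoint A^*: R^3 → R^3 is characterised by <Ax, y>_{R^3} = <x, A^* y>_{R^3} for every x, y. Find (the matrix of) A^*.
A^* = A^T =
[[-1, 3, 0],
 [3, -1, -3],
 [3, 2, 3]]

For real matrices with standard dot products, the defining identity <Ax, y> = <x, A^* y> gives (Ax)^T y = x^T (A^*) y, i.e. x^T A^T y = x^T (A^*) y. Since this holds for all x, y, we must have A^* = A^T. Therefore
A^* =
[[-1, 3, 0],
 [3, -1, -3],
 [3, 2, 3]].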